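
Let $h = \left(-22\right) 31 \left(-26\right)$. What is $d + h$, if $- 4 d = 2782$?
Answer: $\frac{34073}{2} \approx 17037.0$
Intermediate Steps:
$d = - \frac{1391}{2}$ ($d = \left(- \frac{1}{4}\right) 2782 = - \frac{1391}{2} \approx -695.5$)
$h = 17732$ ($h = \left(-682\right) \left(-26\right) = 17732$)
$d + h = - \frac{1391}{2} + 17732 = \frac{34073}{2}$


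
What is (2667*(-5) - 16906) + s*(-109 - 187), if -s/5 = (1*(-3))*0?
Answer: -30241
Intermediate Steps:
s = 0 (s = -5*1*(-3)*0 = -(-15)*0 = -5*0 = 0)
(2667*(-5) - 16906) + s*(-109 - 187) = (2667*(-5) - 16906) + 0*(-109 - 187) = (-13335 - 16906) + 0*(-296) = -30241 + 0 = -30241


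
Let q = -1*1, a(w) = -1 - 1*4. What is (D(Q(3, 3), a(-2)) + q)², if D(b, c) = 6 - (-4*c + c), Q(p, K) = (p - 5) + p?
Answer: 100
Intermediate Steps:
Q(p, K) = -5 + 2*p (Q(p, K) = (-5 + p) + p = -5 + 2*p)
a(w) = -5 (a(w) = -1 - 4 = -5)
D(b, c) = 6 + 3*c (D(b, c) = 6 - (-3)*c = 6 + 3*c)
q = -1
(D(Q(3, 3), a(-2)) + q)² = ((6 + 3*(-5)) - 1)² = ((6 - 15) - 1)² = (-9 - 1)² = (-10)² = 100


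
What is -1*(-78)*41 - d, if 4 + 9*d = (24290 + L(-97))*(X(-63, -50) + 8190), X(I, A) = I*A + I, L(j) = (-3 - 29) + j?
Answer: -272434811/9 ≈ -3.0271e+7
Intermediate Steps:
L(j) = -32 + j
X(I, A) = I + A*I (X(I, A) = A*I + I = I + A*I)
d = 272463593/9 (d = -4/9 + ((24290 + (-32 - 97))*(-63*(1 - 50) + 8190))/9 = -4/9 + ((24290 - 129)*(-63*(-49) + 8190))/9 = -4/9 + (24161*(3087 + 8190))/9 = -4/9 + (24161*11277)/9 = -4/9 + (⅑)*272463597 = -4/9 + 30273733 = 272463593/9 ≈ 3.0274e+7)
-1*(-78)*41 - d = -1*(-78)*41 - 1*272463593/9 = 78*41 - 272463593/9 = 3198 - 272463593/9 = -272434811/9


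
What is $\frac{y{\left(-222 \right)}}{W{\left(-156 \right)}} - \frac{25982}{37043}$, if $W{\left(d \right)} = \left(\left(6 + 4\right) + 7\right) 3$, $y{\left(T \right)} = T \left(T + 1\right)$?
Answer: $\frac{35609384}{37043} \approx 961.3$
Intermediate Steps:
$y{\left(T \right)} = T \left(1 + T\right)$
$W{\left(d \right)} = 51$ ($W{\left(d \right)} = \left(10 + 7\right) 3 = 17 \cdot 3 = 51$)
$\frac{y{\left(-222 \right)}}{W{\left(-156 \right)}} - \frac{25982}{37043} = \frac{\left(-222\right) \left(1 - 222\right)}{51} - \frac{25982}{37043} = \left(-222\right) \left(-221\right) \frac{1}{51} - \frac{25982}{37043} = 49062 \cdot \frac{1}{51} - \frac{25982}{37043} = 962 - \frac{25982}{37043} = \frac{35609384}{37043}$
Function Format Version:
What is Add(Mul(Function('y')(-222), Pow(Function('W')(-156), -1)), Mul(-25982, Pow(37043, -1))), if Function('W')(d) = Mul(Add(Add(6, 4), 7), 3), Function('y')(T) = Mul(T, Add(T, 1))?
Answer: Rational(35609384, 37043) ≈ 961.30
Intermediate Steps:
Function('y')(T) = Mul(T, Add(1, T))
Function('W')(d) = 51 (Function('W')(d) = Mul(Add(10, 7), 3) = Mul(17, 3) = 51)
Add(Mul(Function('y')(-222), Pow(Function('W')(-156), -1)), Mul(-25982, Pow(37043, -1))) = Add(Mul(Mul(-222, Add(1, -222)), Pow(51, -1)), Mul(-25982, Pow(37043, -1))) = Add(Mul(Mul(-222, -221), Rational(1, 51)), Mul(-25982, Rational(1, 37043))) = Add(Mul(49062, Rational(1, 51)), Rational(-25982, 37043)) = Add(962, Rational(-25982, 37043)) = Rational(35609384, 37043)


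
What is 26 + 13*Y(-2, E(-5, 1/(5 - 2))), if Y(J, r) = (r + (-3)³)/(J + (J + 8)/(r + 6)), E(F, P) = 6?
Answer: 208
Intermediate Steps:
Y(J, r) = (-27 + r)/(J + (8 + J)/(6 + r)) (Y(J, r) = (r - 27)/(J + (8 + J)/(6 + r)) = (-27 + r)/(J + (8 + J)/(6 + r)))
26 + 13*Y(-2, E(-5, 1/(5 - 2))) = 26 + 13*((-162 + 6² - 21*6)/(8 + 7*(-2) - 2*6)) = 26 + 13*((-162 + 36 - 126)/(8 - 14 - 12)) = 26 + 13*(-252/(-18)) = 26 + 13*(-1/18*(-252)) = 26 + 13*14 = 26 + 182 = 208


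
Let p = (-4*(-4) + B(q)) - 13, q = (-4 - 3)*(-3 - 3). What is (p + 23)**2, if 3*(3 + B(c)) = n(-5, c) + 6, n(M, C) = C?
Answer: 1521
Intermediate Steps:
q = 42 (q = -7*(-6) = 42)
B(c) = -1 + c/3 (B(c) = -3 + (c + 6)/3 = -3 + (6 + c)/3 = -3 + (2 + c/3) = -1 + c/3)
p = 16 (p = (-4*(-4) + (-1 + (1/3)*42)) - 13 = (16 + (-1 + 14)) - 13 = (16 + 13) - 13 = 29 - 13 = 16)
(p + 23)**2 = (16 + 23)**2 = 39**2 = 1521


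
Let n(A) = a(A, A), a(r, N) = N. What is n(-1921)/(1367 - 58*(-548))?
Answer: -1921/33151 ≈ -0.057947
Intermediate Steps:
n(A) = A
n(-1921)/(1367 - 58*(-548)) = -1921/(1367 - 58*(-548)) = -1921/(1367 + 31784) = -1921/33151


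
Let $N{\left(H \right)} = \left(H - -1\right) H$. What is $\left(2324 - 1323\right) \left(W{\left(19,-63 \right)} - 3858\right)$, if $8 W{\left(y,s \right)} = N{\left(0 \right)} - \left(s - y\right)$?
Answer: $- \frac{15406391}{4} \approx -3.8516 \cdot 10^{6}$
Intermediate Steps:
$N{\left(H \right)} = H \left(1 + H\right)$ ($N{\left(H \right)} = \left(H + 1\right) H = \left(1 + H\right) H = H \left(1 + H\right)$)
$W{\left(y,s \right)} = - \frac{s}{8} + \frac{y}{8}$ ($W{\left(y,s \right)} = \frac{0 \left(1 + 0\right) - \left(s - y\right)}{8} = \frac{0 \cdot 1 - \left(s - y\right)}{8} = \frac{0 - \left(s - y\right)}{8} = \frac{y - s}{8} = - \frac{s}{8} + \frac{y}{8}$)
$\left(2324 - 1323\right) \left(W{\left(19,-63 \right)} - 3858\right) = \left(2324 - 1323\right) \left(\left(\left(- \frac{1}{8}\right) \left(-63\right) + \frac{1}{8} \cdot 19\right) - 3858\right) = 1001 \left(\left(\frac{63}{8} + \frac{19}{8}\right) - 3858\right) = 1001 \left(\frac{41}{4} - 3858\right) = 1001 \left(- \frac{15391}{4}\right) = - \frac{15406391}{4}$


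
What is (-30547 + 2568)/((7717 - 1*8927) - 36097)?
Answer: 27979/37307 ≈ 0.74997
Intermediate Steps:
(-30547 + 2568)/((7717 - 1*8927) - 36097) = -27979/((7717 - 8927) - 36097) = -27979/(-1210 - 36097) = -27979/(-37307) = -27979*(-1/37307) = 27979/37307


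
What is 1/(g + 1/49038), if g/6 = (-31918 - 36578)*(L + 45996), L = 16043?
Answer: -49038/1250299331658431 ≈ -3.9221e-11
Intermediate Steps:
g = -25496540064 (g = 6*((-31918 - 36578)*(16043 + 45996)) = 6*(-68496*62039) = 6*(-4249423344) = -25496540064)
1/(g + 1/49038) = 1/(-25496540064 + 1/49038) = 1/(-1250299331658431/49038) = -49038/1250299331658431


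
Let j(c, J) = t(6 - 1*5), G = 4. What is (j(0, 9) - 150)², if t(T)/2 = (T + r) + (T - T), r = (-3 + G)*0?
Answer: 21904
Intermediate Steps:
r = 0 (r = (-3 + 4)*0 = 1*0 = 0)
t(T) = 2*T (t(T) = 2*((T + 0) + (T - T)) = 2*(T + 0) = 2*T)
j(c, J) = 2 (j(c, J) = 2*(6 - 1*5) = 2*(6 - 5) = 2*1 = 2)
(j(0, 9) - 150)² = (2 - 150)² = (-148)² = 21904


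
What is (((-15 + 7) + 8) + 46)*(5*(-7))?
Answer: -1610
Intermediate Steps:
(((-15 + 7) + 8) + 46)*(5*(-7)) = ((-8 + 8) + 46)*(-35) = (0 + 46)*(-35) = 46*(-35) = -1610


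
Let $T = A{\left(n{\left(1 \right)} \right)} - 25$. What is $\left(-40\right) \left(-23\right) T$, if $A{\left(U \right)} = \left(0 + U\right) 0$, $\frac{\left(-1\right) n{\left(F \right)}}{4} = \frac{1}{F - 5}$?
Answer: $-23000$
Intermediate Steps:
$n{\left(F \right)} = - \frac{4}{-5 + F}$ ($n{\left(F \right)} = - \frac{4}{F - 5} = - \frac{4}{-5 + F}$)
$A{\left(U \right)} = 0$ ($A{\left(U \right)} = U 0 = 0$)
$T = -25$ ($T = 0 - 25 = -25$)
$\left(-40\right) \left(-23\right) T = \left(-40\right) \left(-23\right) \left(-25\right) = 920 \left(-25\right) = -23000$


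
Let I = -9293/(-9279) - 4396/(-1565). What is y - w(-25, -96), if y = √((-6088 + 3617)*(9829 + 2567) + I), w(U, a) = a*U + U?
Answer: -2375 + I*√717699729775552812965/4840545 ≈ -2375.0 + 5534.5*I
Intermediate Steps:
w(U, a) = U + U*a (w(U, a) = U*a + U = U + U*a)
I = 55334029/14521635 (I = -9293*(-1/9279) - 4396*(-1/1565) = 9293/9279 + 4396/1565 = 55334029/14521635 ≈ 3.8105)
y = I*√717699729775552812965/4840545 (y = √((-6088 + 3617)*(9829 + 2567) + 55334029/14521635) = √(-2471*12396 + 55334029/14521635) = √(-30630516 + 55334029/14521635) = √(-444805117879631/14521635) = I*√717699729775552812965/4840545 ≈ 5534.5*I)
y - w(-25, -96) = I*√717699729775552812965/4840545 - (-25)*(1 - 96) = I*√717699729775552812965/4840545 - (-25)*(-95) = I*√717699729775552812965/4840545 - 1*2375 = I*√717699729775552812965/4840545 - 2375 = -2375 + I*√717699729775552812965/4840545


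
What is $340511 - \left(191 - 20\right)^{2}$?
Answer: $311270$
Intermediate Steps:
$340511 - \left(191 - 20\right)^{2} = 340511 - 171^{2} = 340511 - 29241 = 311270$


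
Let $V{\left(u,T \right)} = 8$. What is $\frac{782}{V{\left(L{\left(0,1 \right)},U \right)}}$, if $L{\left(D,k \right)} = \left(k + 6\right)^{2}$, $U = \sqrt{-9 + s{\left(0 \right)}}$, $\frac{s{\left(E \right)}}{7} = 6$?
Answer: $\frac{391}{4} \approx 97.75$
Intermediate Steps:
$s{\left(E \right)} = 42$ ($s{\left(E \right)} = 7 \cdot 6 = 42$)
$U = \sqrt{33}$ ($U = \sqrt{-9 + 42} = \sqrt{33} \approx 5.7446$)
$L{\left(D,k \right)} = \left(6 + k\right)^{2}$
$\frac{782}{V{\left(L{\left(0,1 \right)},U \right)}} = \frac{782}{8} = 782 \cdot \frac{1}{8} = \frac{391}{4}$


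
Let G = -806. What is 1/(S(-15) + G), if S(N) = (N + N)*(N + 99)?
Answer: -1/3326 ≈ -0.00030066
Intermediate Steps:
S(N) = 2*N*(99 + N) (S(N) = (2*N)*(99 + N) = 2*N*(99 + N))
1/(S(-15) + G) = 1/(2*(-15)*(99 - 15) - 806) = 1/(2*(-15)*84 - 806) = 1/(-2520 - 806) = 1/(-3326) = -1/3326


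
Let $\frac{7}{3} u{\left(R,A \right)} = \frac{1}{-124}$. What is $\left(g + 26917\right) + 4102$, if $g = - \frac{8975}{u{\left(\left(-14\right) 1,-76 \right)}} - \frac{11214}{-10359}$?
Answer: $\frac{9073747645}{3453} \approx 2.6278 \cdot 10^{6}$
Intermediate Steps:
$u{\left(R,A \right)} = - \frac{3}{868}$ ($u{\left(R,A \right)} = \frac{3}{7 \left(-124\right)} = \frac{3}{7} \left(- \frac{1}{124}\right) = - \frac{3}{868}$)
$g = \frac{8966639038}{3453}$ ($g = - \frac{8975}{- \frac{3}{868}} - \frac{11214}{-10359} = \left(-8975\right) \left(- \frac{868}{3}\right) - - \frac{1246}{1151} = \frac{7790300}{3} + \frac{1246}{1151} = \frac{8966639038}{3453} \approx 2.5968 \cdot 10^{6}$)
$\left(g + 26917\right) + 4102 = \left(\frac{8966639038}{3453} + 26917\right) + 4102 = \frac{9059583439}{3453} + 4102 = \frac{9073747645}{3453}$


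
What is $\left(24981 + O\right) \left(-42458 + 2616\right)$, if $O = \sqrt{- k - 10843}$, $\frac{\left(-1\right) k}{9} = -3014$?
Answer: $-995293002 - 39842 i \sqrt{37969} \approx -9.9529 \cdot 10^{8} - 7.7635 \cdot 10^{6} i$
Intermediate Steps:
$k = 27126$ ($k = \left(-9\right) \left(-3014\right) = 27126$)
$O = i \sqrt{37969}$ ($O = \sqrt{\left(-1\right) 27126 - 10843} = \sqrt{-27126 - 10843} = \sqrt{-37969} = i \sqrt{37969} \approx 194.86 i$)
$\left(24981 + O\right) \left(-42458 + 2616\right) = \left(24981 + i \sqrt{37969}\right) \left(-42458 + 2616\right) = \left(24981 + i \sqrt{37969}\right) \left(-39842\right) = -995293002 - 39842 i \sqrt{37969}$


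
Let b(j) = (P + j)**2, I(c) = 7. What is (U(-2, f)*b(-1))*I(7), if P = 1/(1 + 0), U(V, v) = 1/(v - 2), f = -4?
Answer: 0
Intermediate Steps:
U(V, v) = 1/(-2 + v)
P = 1 (P = 1/1 = 1)
b(j) = (1 + j)**2
(U(-2, f)*b(-1))*I(7) = ((1 - 1)**2/(-2 - 4))*7 = (0**2/(-6))*7 = -1/6*0*7 = 0*7 = 0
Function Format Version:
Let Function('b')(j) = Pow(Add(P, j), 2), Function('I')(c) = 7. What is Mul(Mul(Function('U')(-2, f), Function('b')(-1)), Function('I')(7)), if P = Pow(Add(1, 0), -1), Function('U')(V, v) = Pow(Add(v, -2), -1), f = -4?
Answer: 0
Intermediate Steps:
Function('U')(V, v) = Pow(Add(-2, v), -1)
P = 1 (P = Pow(1, -1) = 1)
Function('b')(j) = Pow(Add(1, j), 2)
Mul(Mul(Function('U')(-2, f), Function('b')(-1)), Function('I')(7)) = Mul(Mul(Pow(Add(-2, -4), -1), Pow(Add(1, -1), 2)), 7) = Mul(Mul(Pow(-6, -1), Pow(0, 2)), 7) = Mul(Mul(Rational(-1, 6), 0), 7) = Mul(0, 7) = 0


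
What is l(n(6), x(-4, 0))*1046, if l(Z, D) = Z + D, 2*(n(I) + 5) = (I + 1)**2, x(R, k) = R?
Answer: 16213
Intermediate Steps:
n(I) = -5 + (1 + I)**2/2 (n(I) = -5 + (I + 1)**2/2 = -5 + (1 + I)**2/2)
l(Z, D) = D + Z
l(n(6), x(-4, 0))*1046 = (-4 + (-5 + (1 + 6)**2/2))*1046 = (-4 + (-5 + (1/2)*7**2))*1046 = (-4 + (-5 + (1/2)*49))*1046 = (-4 + (-5 + 49/2))*1046 = (-4 + 39/2)*1046 = (31/2)*1046 = 16213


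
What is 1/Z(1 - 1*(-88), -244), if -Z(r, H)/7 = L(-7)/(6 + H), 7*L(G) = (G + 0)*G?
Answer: 34/7 ≈ 4.8571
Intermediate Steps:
L(G) = G**2/7 (L(G) = ((G + 0)*G)/7 = (G*G)/7 = G**2/7)
Z(r, H) = -49/(6 + H) (Z(r, H) = -7*(1/7)*(-7)**2/(6 + H) = -7*(1/7)*49/(6 + H) = -49/(6 + H))
1/Z(1 - 1*(-88), -244) = 1/(-49/(6 - 244)) = 1/(-49/(-238)) = 1/(-49*(-1/238)) = 1/(7/34) = 34/7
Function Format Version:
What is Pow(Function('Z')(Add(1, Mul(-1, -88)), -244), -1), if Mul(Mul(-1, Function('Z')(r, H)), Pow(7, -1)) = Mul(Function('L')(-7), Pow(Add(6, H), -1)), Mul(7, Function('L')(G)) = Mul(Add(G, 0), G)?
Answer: Rational(34, 7) ≈ 4.8571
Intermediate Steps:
Function('L')(G) = Mul(Rational(1, 7), Pow(G, 2)) (Function('L')(G) = Mul(Rational(1, 7), Mul(Add(G, 0), G)) = Mul(Rational(1, 7), Mul(G, G)) = Mul(Rational(1, 7), Pow(G, 2)))
Function('Z')(r, H) = Mul(-49, Pow(Add(6, H), -1)) (Function('Z')(r, H) = Mul(-7, Mul(Mul(Rational(1, 7), Pow(-7, 2)), Pow(Add(6, H), -1))) = Mul(-7, Mul(Mul(Rational(1, 7), 49), Pow(Add(6, H), -1))) = Mul(-7, Mul(7, Pow(Add(6, H), -1))) = Mul(-49, Pow(Add(6, H), -1)))
Pow(Function('Z')(Add(1, Mul(-1, -88)), -244), -1) = Pow(Mul(-49, Pow(Add(6, -244), -1)), -1) = Pow(Mul(-49, Pow(-238, -1)), -1) = Pow(Mul(-49, Rational(-1, 238)), -1) = Pow(Rational(7, 34), -1) = Rational(34, 7)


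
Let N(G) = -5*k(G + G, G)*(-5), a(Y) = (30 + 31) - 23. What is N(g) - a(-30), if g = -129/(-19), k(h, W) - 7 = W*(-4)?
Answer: -10297/19 ≈ -541.95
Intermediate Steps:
k(h, W) = 7 - 4*W (k(h, W) = 7 + W*(-4) = 7 - 4*W)
a(Y) = 38 (a(Y) = 61 - 23 = 38)
g = 129/19 (g = -129*(-1/19) = 129/19 ≈ 6.7895)
N(G) = 175 - 100*G (N(G) = -5*(7 - 4*G)*(-5) = (-35 + 20*G)*(-5) = 175 - 100*G)
N(g) - a(-30) = (175 - 100*129/19) - 1*38 = (175 - 12900/19) - 38 = -9575/19 - 38 = -10297/19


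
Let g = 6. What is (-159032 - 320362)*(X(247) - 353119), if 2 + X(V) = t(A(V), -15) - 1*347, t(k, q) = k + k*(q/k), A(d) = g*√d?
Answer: 169457629302 - 2876364*√247 ≈ 1.6941e+11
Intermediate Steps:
A(d) = 6*√d
t(k, q) = k + q
X(V) = -364 + 6*√V (X(V) = -2 + ((6*√V - 15) - 1*347) = -2 + ((-15 + 6*√V) - 347) = -2 + (-362 + 6*√V) = -364 + 6*√V)
(-159032 - 320362)*(X(247) - 353119) = (-159032 - 320362)*((-364 + 6*√247) - 353119) = -479394*(-353483 + 6*√247) = 169457629302 - 2876364*√247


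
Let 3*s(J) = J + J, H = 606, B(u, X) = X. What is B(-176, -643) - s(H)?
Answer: -1047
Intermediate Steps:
s(J) = 2*J/3 (s(J) = (J + J)/3 = (2*J)/3 = 2*J/3)
B(-176, -643) - s(H) = -643 - 2*606/3 = -643 - 1*404 = -643 - 404 = -1047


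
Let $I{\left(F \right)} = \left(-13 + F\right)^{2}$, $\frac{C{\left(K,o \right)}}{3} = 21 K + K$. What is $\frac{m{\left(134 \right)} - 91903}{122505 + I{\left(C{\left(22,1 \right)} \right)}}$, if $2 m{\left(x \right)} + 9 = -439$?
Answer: $- \frac{13161}{313318} \approx -0.042005$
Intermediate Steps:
$C{\left(K,o \right)} = 66 K$ ($C{\left(K,o \right)} = 3 \left(21 K + K\right) = 3 \cdot 22 K = 66 K$)
$m{\left(x \right)} = -224$ ($m{\left(x \right)} = - \frac{9}{2} + \frac{1}{2} \left(-439\right) = - \frac{9}{2} - \frac{439}{2} = -224$)
$\frac{m{\left(134 \right)} - 91903}{122505 + I{\left(C{\left(22,1 \right)} \right)}} = \frac{-224 - 91903}{122505 + \left(-13 + 66 \cdot 22\right)^{2}} = - \frac{92127}{122505 + \left(-13 + 1452\right)^{2}} = - \frac{92127}{122505 + 1439^{2}} = - \frac{92127}{122505 + 2070721} = - \frac{92127}{2193226} = \left(-92127\right) \frac{1}{2193226} = - \frac{13161}{313318}$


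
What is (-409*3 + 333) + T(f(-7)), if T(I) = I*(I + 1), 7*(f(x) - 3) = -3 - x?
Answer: -43006/49 ≈ -877.67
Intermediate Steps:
f(x) = 18/7 - x/7 (f(x) = 3 + (-3 - x)/7 = 3 + (-3/7 - x/7) = 18/7 - x/7)
T(I) = I*(1 + I)
(-409*3 + 333) + T(f(-7)) = (-409*3 + 333) + (18/7 - ⅐*(-7))*(1 + (18/7 - ⅐*(-7))) = (-1227 + 333) + (18/7 + 1)*(1 + (18/7 + 1)) = -894 + 25*(1 + 25/7)/7 = -894 + (25/7)*(32/7) = -894 + 800/49 = -43006/49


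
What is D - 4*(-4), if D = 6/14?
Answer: 115/7 ≈ 16.429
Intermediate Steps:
D = 3/7 (D = 6*(1/14) = 3/7 ≈ 0.42857)
D - 4*(-4) = 3/7 - 4*(-4) = 3/7 + 16 = 115/7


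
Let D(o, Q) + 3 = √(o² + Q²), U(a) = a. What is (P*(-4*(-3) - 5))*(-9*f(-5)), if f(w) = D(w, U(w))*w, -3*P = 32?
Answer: 10080 - 16800*√2 ≈ -13679.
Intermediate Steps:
P = -32/3 (P = -⅓*32 = -32/3 ≈ -10.667)
D(o, Q) = -3 + √(Q² + o²) (D(o, Q) = -3 + √(o² + Q²) = -3 + √(Q² + o²))
f(w) = w*(-3 + √2*√(w²)) (f(w) = (-3 + √(w² + w²))*w = (-3 + √(2*w²))*w = (-3 + √2*√(w²))*w = w*(-3 + √2*√(w²)))
(P*(-4*(-3) - 5))*(-9*f(-5)) = (-32*(-4*(-3) - 5)/3)*(-(-45)*(-3 + √2*√((-5)²))) = (-32*(12 - 5)/3)*(-(-45)*(-3 + √2*√25)) = (-32/3*7)*(-(-45)*(-3 + √2*5)) = -(-672)*(-5*(-3 + 5*√2)) = -(-672)*(15 - 25*√2) = -224*(-135 + 225*√2)/3 = 10080 - 16800*√2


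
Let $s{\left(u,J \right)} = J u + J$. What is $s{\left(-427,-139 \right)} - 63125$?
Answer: $-3911$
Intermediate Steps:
$s{\left(u,J \right)} = J + J u$
$s{\left(-427,-139 \right)} - 63125 = - 139 \left(1 - 427\right) - 63125 = \left(-139\right) \left(-426\right) - 63125 = 59214 - 63125 = -3911$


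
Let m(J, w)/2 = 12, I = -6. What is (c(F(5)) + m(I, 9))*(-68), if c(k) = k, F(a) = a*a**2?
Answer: -10132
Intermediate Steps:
m(J, w) = 24 (m(J, w) = 2*12 = 24)
F(a) = a**3
(c(F(5)) + m(I, 9))*(-68) = (5**3 + 24)*(-68) = (125 + 24)*(-68) = 149*(-68) = -10132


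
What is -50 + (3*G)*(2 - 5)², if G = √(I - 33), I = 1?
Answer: -50 + 108*I*√2 ≈ -50.0 + 152.74*I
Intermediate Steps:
G = 4*I*√2 (G = √(1 - 33) = √(-32) = 4*I*√2 ≈ 5.6569*I)
-50 + (3*G)*(2 - 5)² = -50 + (3*(4*I*√2))*(2 - 5)² = -50 + (12*I*√2)*(-3)² = -50 + (12*I*√2)*9 = -50 + 108*I*√2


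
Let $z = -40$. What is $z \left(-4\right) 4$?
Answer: $640$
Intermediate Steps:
$z \left(-4\right) 4 = \left(-40\right) \left(-4\right) 4 = 160 \cdot 4 = 640$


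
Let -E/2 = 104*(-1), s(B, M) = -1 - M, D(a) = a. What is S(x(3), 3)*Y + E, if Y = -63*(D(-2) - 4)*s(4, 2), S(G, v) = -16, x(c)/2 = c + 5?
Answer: 18352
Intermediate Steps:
x(c) = 10 + 2*c (x(c) = 2*(c + 5) = 2*(5 + c) = 10 + 2*c)
Y = -1134 (Y = -63*(-2 - 4)*(-1 - 1*2) = -(-378)*(-1 - 2) = -(-378)*(-3) = -63*18 = -1134)
E = 208 (E = -208*(-1) = -2*(-104) = 208)
S(x(3), 3)*Y + E = -16*(-1134) + 208 = 18144 + 208 = 18352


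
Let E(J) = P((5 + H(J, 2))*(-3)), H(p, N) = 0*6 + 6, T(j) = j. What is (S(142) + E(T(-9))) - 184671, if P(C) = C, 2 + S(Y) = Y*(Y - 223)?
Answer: -196208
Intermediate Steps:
H(p, N) = 6 (H(p, N) = 0 + 6 = 6)
S(Y) = -2 + Y*(-223 + Y) (S(Y) = -2 + Y*(Y - 223) = -2 + Y*(-223 + Y))
E(J) = -33 (E(J) = (5 + 6)*(-3) = 11*(-3) = -33)
(S(142) + E(T(-9))) - 184671 = ((-2 + 142² - 223*142) - 33) - 184671 = ((-2 + 20164 - 31666) - 33) - 184671 = (-11504 - 33) - 184671 = -11537 - 184671 = -196208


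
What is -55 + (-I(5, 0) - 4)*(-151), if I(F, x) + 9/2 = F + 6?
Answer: 3061/2 ≈ 1530.5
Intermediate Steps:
I(F, x) = 3/2 + F (I(F, x) = -9/2 + (F + 6) = -9/2 + (6 + F) = 3/2 + F)
-55 + (-I(5, 0) - 4)*(-151) = -55 + (-(3/2 + 5) - 4)*(-151) = -55 + (-1*13/2 - 4)*(-151) = -55 + (-13/2 - 4)*(-151) = -55 - 21/2*(-151) = -55 + 3171/2 = 3061/2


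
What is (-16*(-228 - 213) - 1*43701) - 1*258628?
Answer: -295273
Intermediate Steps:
(-16*(-228 - 213) - 1*43701) - 1*258628 = (-16*(-441) - 43701) - 258628 = (7056 - 43701) - 258628 = -36645 - 258628 = -295273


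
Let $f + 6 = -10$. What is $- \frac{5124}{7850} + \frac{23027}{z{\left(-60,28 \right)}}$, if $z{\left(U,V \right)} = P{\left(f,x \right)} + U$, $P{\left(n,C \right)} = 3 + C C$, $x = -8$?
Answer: $\frac{90363041}{27475} \approx 3288.9$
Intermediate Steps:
$f = -16$ ($f = -6 - 10 = -16$)
$P{\left(n,C \right)} = 3 + C^{2}$
$z{\left(U,V \right)} = 67 + U$ ($z{\left(U,V \right)} = \left(3 + \left(-8\right)^{2}\right) + U = \left(3 + 64\right) + U = 67 + U$)
$- \frac{5124}{7850} + \frac{23027}{z{\left(-60,28 \right)}} = - \frac{5124}{7850} + \frac{23027}{67 - 60} = \left(-5124\right) \frac{1}{7850} + \frac{23027}{7} = - \frac{2562}{3925} + 23027 \cdot \frac{1}{7} = - \frac{2562}{3925} + \frac{23027}{7} = \frac{90363041}{27475}$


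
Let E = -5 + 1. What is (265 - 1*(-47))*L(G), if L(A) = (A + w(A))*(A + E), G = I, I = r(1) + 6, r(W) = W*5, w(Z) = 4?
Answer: 32760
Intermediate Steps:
E = -4
r(W) = 5*W
I = 11 (I = 5*1 + 6 = 5 + 6 = 11)
G = 11
L(A) = (-4 + A)*(4 + A) (L(A) = (A + 4)*(A - 4) = (4 + A)*(-4 + A) = (-4 + A)*(4 + A))
(265 - 1*(-47))*L(G) = (265 - 1*(-47))*(-16 + 11²) = (265 + 47)*(-16 + 121) = 312*105 = 32760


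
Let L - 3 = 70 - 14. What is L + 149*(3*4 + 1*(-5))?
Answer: 1102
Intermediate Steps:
L = 59 (L = 3 + (70 - 14) = 3 + 56 = 59)
L + 149*(3*4 + 1*(-5)) = 59 + 149*(3*4 + 1*(-5)) = 59 + 149*(12 - 5) = 59 + 149*7 = 59 + 1043 = 1102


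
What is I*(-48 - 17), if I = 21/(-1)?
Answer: 1365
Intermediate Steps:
I = -21 (I = 21*(-1) = -21)
I*(-48 - 17) = -21*(-48 - 17) = -21*(-65) = 1365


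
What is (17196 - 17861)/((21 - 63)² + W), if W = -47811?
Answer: 665/46047 ≈ 0.014442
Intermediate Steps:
(17196 - 17861)/((21 - 63)² + W) = (17196 - 17861)/((21 - 63)² - 47811) = -665/((-42)² - 47811) = -665/(1764 - 47811) = -665/(-46047) = -665*(-1/46047) = 665/46047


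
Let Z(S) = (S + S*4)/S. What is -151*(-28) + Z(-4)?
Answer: 4233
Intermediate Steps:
Z(S) = 5 (Z(S) = (S + 4*S)/S = (5*S)/S = 5)
-151*(-28) + Z(-4) = -151*(-28) + 5 = 4228 + 5 = 4233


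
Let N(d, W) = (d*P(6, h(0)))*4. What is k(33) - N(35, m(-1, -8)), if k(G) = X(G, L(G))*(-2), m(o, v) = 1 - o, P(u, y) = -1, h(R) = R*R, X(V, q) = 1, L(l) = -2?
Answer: 138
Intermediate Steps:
h(R) = R²
N(d, W) = -4*d (N(d, W) = (d*(-1))*4 = -d*4 = -4*d)
k(G) = -2 (k(G) = 1*(-2) = -2)
k(33) - N(35, m(-1, -8)) = -2 - (-4)*35 = -2 - 1*(-140) = -2 + 140 = 138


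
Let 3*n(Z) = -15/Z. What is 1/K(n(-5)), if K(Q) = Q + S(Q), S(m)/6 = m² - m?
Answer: 1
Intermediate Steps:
S(m) = -6*m + 6*m² (S(m) = 6*(m² - m) = -6*m + 6*m²)
n(Z) = -5/Z (n(Z) = (-15/Z)/3 = -5/Z)
K(Q) = Q + 6*Q*(-1 + Q)
1/K(n(-5)) = 1/((-5/(-5))*(-5 + 6*(-5/(-5)))) = 1/((-5*(-⅕))*(-5 + 6*(-5*(-⅕)))) = 1/(1*(-5 + 6*1)) = 1/(1*(-5 + 6)) = 1/(1*1) = 1/1 = 1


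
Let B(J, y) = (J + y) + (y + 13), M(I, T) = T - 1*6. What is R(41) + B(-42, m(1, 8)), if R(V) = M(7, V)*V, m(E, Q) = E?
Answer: 1408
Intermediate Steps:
M(I, T) = -6 + T (M(I, T) = T - 6 = -6 + T)
B(J, y) = 13 + J + 2*y (B(J, y) = (J + y) + (13 + y) = 13 + J + 2*y)
R(V) = V*(-6 + V) (R(V) = (-6 + V)*V = V*(-6 + V))
R(41) + B(-42, m(1, 8)) = 41*(-6 + 41) + (13 - 42 + 2*1) = 41*35 + (13 - 42 + 2) = 1435 - 27 = 1408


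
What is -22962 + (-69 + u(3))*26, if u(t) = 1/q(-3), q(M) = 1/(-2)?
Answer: -24808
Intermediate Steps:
q(M) = -½
u(t) = -2 (u(t) = 1/(-½) = -2)
-22962 + (-69 + u(3))*26 = -22962 + (-69 - 2)*26 = -22962 - 71*26 = -22962 - 1846 = -24808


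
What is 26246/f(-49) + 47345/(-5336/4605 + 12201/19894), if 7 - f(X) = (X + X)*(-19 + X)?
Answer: -589288643463616/6788615547 ≈ -86805.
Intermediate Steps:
f(X) = 7 - 2*X*(-19 + X) (f(X) = 7 - (X + X)*(-19 + X) = 7 - 2*X*(-19 + X))
26246/f(-49) + 47345/(-5336/4605 + 12201/19894) = 26246/(7 - 2*(-49)² + 38*(-49)) + 47345/(-5336/4605 + 12201/19894) = 26246/(7 - 2*2401 - 1862) + 47345/(-5336*1/4605 + 12201*(1/19894)) = 26246/(7 - 4802 - 1862) + 47345/(-5336/4605 + 249/406) = 26246/(-6657) + 47345/(-1019771/1869630) = 26246*(-1/6657) + 47345*(-1869630/1019771) = -26246/6657 - 88517632350/1019771 = -589288643463616/6788615547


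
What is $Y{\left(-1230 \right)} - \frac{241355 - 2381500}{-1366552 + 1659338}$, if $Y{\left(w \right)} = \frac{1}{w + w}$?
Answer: $\frac{2632231957}{360126780} \approx 7.3092$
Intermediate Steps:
$Y{\left(w \right)} = \frac{1}{2 w}$
$Y{\left(-1230 \right)} - \frac{241355 - 2381500}{-1366552 + 1659338} = \frac{1}{2 \left(-1230\right)} - \frac{241355 - 2381500}{-1366552 + 1659338} = \frac{1}{2} \left(- \frac{1}{1230}\right) - - \frac{2140145}{292786} = - \frac{1}{2460} - \left(-2140145\right) \frac{1}{292786} = - \frac{1}{2460} - - \frac{2140145}{292786} = - \frac{1}{2460} + \frac{2140145}{292786} = \frac{2632231957}{360126780}$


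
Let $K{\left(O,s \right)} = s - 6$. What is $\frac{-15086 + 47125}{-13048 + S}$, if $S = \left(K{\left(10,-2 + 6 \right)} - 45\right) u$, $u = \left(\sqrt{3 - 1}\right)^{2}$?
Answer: $- \frac{32039}{13142} \approx -2.4379$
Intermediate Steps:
$K{\left(O,s \right)} = -6 + s$ ($K{\left(O,s \right)} = s - 6 = -6 + s$)
$u = 2$ ($u = \left(\sqrt{2}\right)^{2} = 2$)
$S = -94$ ($S = \left(\left(-6 + \left(-2 + 6\right)\right) - 45\right) 2 = \left(\left(-6 + 4\right) - 45\right) 2 = \left(-2 - 45\right) 2 = \left(-47\right) 2 = -94$)
$\frac{-15086 + 47125}{-13048 + S} = \frac{-15086 + 47125}{-13048 - 94} = \frac{32039}{-13142} = 32039 \left(- \frac{1}{13142}\right) = - \frac{32039}{13142}$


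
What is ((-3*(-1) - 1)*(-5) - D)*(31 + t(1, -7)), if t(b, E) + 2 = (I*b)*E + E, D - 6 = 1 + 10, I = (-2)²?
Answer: 162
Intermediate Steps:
I = 4
D = 17 (D = 6 + (1 + 10) = 6 + 11 = 17)
t(b, E) = -2 + E + 4*E*b (t(b, E) = -2 + ((4*b)*E + E) = -2 + (4*E*b + E) = -2 + (E + 4*E*b) = -2 + E + 4*E*b)
((-3*(-1) - 1)*(-5) - D)*(31 + t(1, -7)) = ((-3*(-1) - 1)*(-5) - 1*17)*(31 + (-2 - 7 + 4*(-7)*1)) = ((3 - 1)*(-5) - 17)*(31 + (-2 - 7 - 28)) = (2*(-5) - 17)*(31 - 37) = (-10 - 17)*(-6) = -27*(-6) = 162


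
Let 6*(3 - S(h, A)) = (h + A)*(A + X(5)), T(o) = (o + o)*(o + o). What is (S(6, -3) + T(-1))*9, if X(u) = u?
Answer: 54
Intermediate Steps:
T(o) = 4*o**2 (T(o) = (2*o)*(2*o) = 4*o**2)
S(h, A) = 3 - (5 + A)*(A + h)/6 (S(h, A) = 3 - (h + A)*(A + 5)/6 = 3 - (A + h)*(5 + A)/6 = 3 - (5 + A)*(A + h)/6)
(S(6, -3) + T(-1))*9 = ((3 - 5/6*(-3) - 5/6*6 - 1/6*(-3)**2 - 1/6*(-3)*6) + 4*(-1)**2)*9 = ((3 + 5/2 - 5 - 1/6*9 + 3) + 4*1)*9 = ((3 + 5/2 - 5 - 3/2 + 3) + 4)*9 = (2 + 4)*9 = 6*9 = 54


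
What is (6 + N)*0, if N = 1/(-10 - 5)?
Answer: 0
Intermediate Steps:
N = -1/15 (N = 1/(-15) = -1/15 ≈ -0.066667)
(6 + N)*0 = (6 - 1/15)*0 = (89/15)*0 = 0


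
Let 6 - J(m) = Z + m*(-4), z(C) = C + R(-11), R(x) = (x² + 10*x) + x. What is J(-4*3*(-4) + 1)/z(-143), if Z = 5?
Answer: -197/143 ≈ -1.3776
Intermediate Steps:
R(x) = x² + 11*x
z(C) = C (z(C) = C - 11*(11 - 11) = C - 11*0 = C + 0 = C)
J(m) = 1 + 4*m (J(m) = 6 - (5 + m*(-4)) = 6 - (5 - 4*m) = 6 + (-5 + 4*m) = 1 + 4*m)
J(-4*3*(-4) + 1)/z(-143) = (1 + 4*(-4*3*(-4) + 1))/(-143) = (1 + 4*(-12*(-4) + 1))*(-1/143) = (1 + 4*(48 + 1))*(-1/143) = (1 + 4*49)*(-1/143) = (1 + 196)*(-1/143) = 197*(-1/143) = -197/143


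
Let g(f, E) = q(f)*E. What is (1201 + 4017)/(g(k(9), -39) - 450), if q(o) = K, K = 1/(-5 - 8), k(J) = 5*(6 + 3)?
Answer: -5218/447 ≈ -11.673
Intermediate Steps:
k(J) = 45 (k(J) = 5*9 = 45)
K = -1/13 (K = 1/(-13) = -1/13 ≈ -0.076923)
q(o) = -1/13
g(f, E) = -E/13
(1201 + 4017)/(g(k(9), -39) - 450) = (1201 + 4017)/(-1/13*(-39) - 450) = 5218/(3 - 450) = 5218/(-447) = 5218*(-1/447) = -5218/447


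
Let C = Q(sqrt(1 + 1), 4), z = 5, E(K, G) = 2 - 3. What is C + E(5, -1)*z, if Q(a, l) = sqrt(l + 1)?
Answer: -5 + sqrt(5) ≈ -2.7639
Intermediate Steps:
E(K, G) = -1
Q(a, l) = sqrt(1 + l)
C = sqrt(5) (C = sqrt(1 + 4) = sqrt(5) ≈ 2.2361)
C + E(5, -1)*z = sqrt(5) - 1*5 = sqrt(5) - 5 = -5 + sqrt(5)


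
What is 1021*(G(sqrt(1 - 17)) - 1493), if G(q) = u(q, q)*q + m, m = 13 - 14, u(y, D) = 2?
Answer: -1525374 + 8168*I ≈ -1.5254e+6 + 8168.0*I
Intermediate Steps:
m = -1
G(q) = -1 + 2*q (G(q) = 2*q - 1 = -1 + 2*q)
1021*(G(sqrt(1 - 17)) - 1493) = 1021*((-1 + 2*sqrt(1 - 17)) - 1493) = 1021*((-1 + 2*sqrt(-16)) - 1493) = 1021*((-1 + 2*(4*I)) - 1493) = 1021*((-1 + 8*I) - 1493) = 1021*(-1494 + 8*I) = -1525374 + 8168*I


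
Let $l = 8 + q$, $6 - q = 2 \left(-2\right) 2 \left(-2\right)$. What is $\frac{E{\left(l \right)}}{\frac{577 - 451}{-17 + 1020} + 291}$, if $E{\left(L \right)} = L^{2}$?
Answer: $\frac{4012}{291999} \approx 0.01374$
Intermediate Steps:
$q = -10$ ($q = 6 - 2 \left(-2\right) 2 \left(-2\right) = 6 - \left(-4\right) \left(-4\right) = 6 - 16 = -10$)
$l = -2$ ($l = 8 - 10 = -2$)
$\frac{E{\left(l \right)}}{\frac{577 - 451}{-17 + 1020} + 291} = \frac{\left(-2\right)^{2}}{\frac{577 - 451}{-17 + 1020} + 291} = \frac{4}{\frac{126}{1003} + 291} = \frac{4}{\frac{291999}{1003}} = 4 \cdot \frac{1003}{291999} = \frac{4012}{291999}$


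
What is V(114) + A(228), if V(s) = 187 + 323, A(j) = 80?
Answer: 590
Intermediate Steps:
V(s) = 510
V(114) + A(228) = 510 + 80 = 590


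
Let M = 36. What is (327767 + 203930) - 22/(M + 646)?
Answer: 16482606/31 ≈ 5.3170e+5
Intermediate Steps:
(327767 + 203930) - 22/(M + 646) = (327767 + 203930) - 22/(36 + 646) = 531697 - 22/682 = 531697 - 22*1/682 = 531697 - 1/31 = 16482606/31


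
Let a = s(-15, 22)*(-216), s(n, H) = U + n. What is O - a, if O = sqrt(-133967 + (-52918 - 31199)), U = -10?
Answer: -5400 + 2*I*sqrt(54521) ≈ -5400.0 + 466.99*I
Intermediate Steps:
s(n, H) = -10 + n
a = 5400 (a = (-10 - 15)*(-216) = -25*(-216) = 5400)
O = 2*I*sqrt(54521) (O = sqrt(-133967 - 84117) = sqrt(-218084) = 2*I*sqrt(54521) ≈ 466.99*I)
O - a = 2*I*sqrt(54521) - 1*5400 = 2*I*sqrt(54521) - 5400 = -5400 + 2*I*sqrt(54521)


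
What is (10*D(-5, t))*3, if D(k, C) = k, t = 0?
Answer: -150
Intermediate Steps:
(10*D(-5, t))*3 = (10*(-5))*3 = -50*3 = -150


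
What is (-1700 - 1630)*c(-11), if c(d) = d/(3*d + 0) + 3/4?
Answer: -7215/2 ≈ -3607.5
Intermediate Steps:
c(d) = 13/12 (c(d) = d/((3*d)) + 3*(¼) = d*(1/(3*d)) + ¾ = ⅓ + ¾ = 13/12)
(-1700 - 1630)*c(-11) = (-1700 - 1630)*(13/12) = -3330*13/12 = -7215/2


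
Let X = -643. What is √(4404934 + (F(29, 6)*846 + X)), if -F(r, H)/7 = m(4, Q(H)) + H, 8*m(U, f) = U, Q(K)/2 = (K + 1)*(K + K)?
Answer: √4365798 ≈ 2089.4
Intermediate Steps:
Q(K) = 4*K*(1 + K) (Q(K) = 2*((K + 1)*(K + K)) = 2*((1 + K)*(2*K)) = 2*(2*K*(1 + K)) = 4*K*(1 + K))
m(U, f) = U/8
F(r, H) = -7/2 - 7*H (F(r, H) = -7*((⅛)*4 + H) = -7*(½ + H) = -7/2 - 7*H)
√(4404934 + (F(29, 6)*846 + X)) = √(4404934 + ((-7/2 - 7*6)*846 - 643)) = √(4404934 + ((-7/2 - 42)*846 - 643)) = √(4404934 + (-91/2*846 - 643)) = √(4404934 + (-38493 - 643)) = √(4404934 - 39136) = √4365798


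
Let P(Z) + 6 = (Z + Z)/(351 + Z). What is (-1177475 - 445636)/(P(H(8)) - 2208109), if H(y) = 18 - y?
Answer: 585943071/797129495 ≈ 0.73507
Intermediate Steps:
P(Z) = -6 + 2*Z/(351 + Z) (P(Z) = -6 + (Z + Z)/(351 + Z) = -6 + (2*Z)/(351 + Z) = -6 + 2*Z/(351 + Z))
(-1177475 - 445636)/(P(H(8)) - 2208109) = (-1177475 - 445636)/(2*(-1053 - 2*(18 - 1*8))/(351 + (18 - 1*8)) - 2208109) = -1623111/(2*(-1053 - 2*(18 - 8))/(351 + (18 - 8)) - 2208109) = -1623111/(2*(-1053 - 2*10)/(351 + 10) - 2208109) = -1623111/(2*(-1053 - 20)/361 - 2208109) = -1623111/(2*(1/361)*(-1073) - 2208109) = -1623111/(-2146/361 - 2208109) = -1623111/(-797129495/361) = -1623111*(-361/797129495) = 585943071/797129495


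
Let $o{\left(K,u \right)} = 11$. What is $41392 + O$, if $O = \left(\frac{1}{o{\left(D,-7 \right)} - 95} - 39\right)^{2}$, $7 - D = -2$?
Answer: $\frac{302800681}{7056} \approx 42914.0$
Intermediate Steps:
$D = 9$ ($D = 7 - -2 = 7 + 2 = 9$)
$O = \frac{10738729}{7056}$ ($O = \left(\frac{1}{11 - 95} - 39\right)^{2} = \left(\frac{1}{-84} - 39\right)^{2} = \left(- \frac{1}{84} - 39\right)^{2} = \left(- \frac{3277}{84}\right)^{2} = \frac{10738729}{7056} \approx 1521.9$)
$41392 + O = 41392 + \frac{10738729}{7056} = \frac{302800681}{7056}$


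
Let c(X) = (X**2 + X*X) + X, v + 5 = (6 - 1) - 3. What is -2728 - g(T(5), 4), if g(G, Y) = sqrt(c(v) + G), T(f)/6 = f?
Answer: -2728 - 3*sqrt(5) ≈ -2734.7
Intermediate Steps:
v = -3 (v = -5 + ((6 - 1) - 3) = -5 + (5 - 3) = -5 + 2 = -3)
c(X) = X + 2*X**2 (c(X) = (X**2 + X**2) + X = 2*X**2 + X = X + 2*X**2)
T(f) = 6*f
g(G, Y) = sqrt(15 + G) (g(G, Y) = sqrt(-3*(1 + 2*(-3)) + G) = sqrt(-3*(1 - 6) + G) = sqrt(-3*(-5) + G) = sqrt(15 + G))
-2728 - g(T(5), 4) = -2728 - sqrt(15 + 6*5) = -2728 - sqrt(15 + 30) = -2728 - sqrt(45) = -2728 - 3*sqrt(5)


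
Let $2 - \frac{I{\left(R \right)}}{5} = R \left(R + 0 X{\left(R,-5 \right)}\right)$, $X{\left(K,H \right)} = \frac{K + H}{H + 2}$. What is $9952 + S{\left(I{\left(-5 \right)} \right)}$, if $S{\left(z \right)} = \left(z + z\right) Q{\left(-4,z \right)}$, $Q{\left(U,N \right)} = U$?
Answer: $10872$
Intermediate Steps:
$X{\left(K,H \right)} = \frac{H + K}{2 + H}$
$I{\left(R \right)} = 10 - 5 R^{2}$ ($I{\left(R \right)} = 10 - 5 R \left(R + 0 \frac{-5 + R}{2 - 5}\right) = 10 - 5 R \left(R + 0 \frac{-5 + R}{-3}\right) = 10 - 5 R \left(R + 0 \left(- \frac{-5 + R}{3}\right)\right) = 10 - 5 R \left(R + 0 \left(\frac{5}{3} - \frac{R}{3}\right)\right) = 10 - 5 R \left(R + 0\right) = 10 - 5 R R = 10 - 5 R^{2}$)
$S{\left(z \right)} = - 8 z$ ($S{\left(z \right)} = \left(z + z\right) \left(-4\right) = 2 z \left(-4\right) = - 8 z$)
$9952 + S{\left(I{\left(-5 \right)} \right)} = 9952 - 8 \left(10 - 5 \left(-5\right)^{2}\right) = 9952 - 8 \left(10 - 125\right) = 9952 - -920 = 9952 + 920 = 10872$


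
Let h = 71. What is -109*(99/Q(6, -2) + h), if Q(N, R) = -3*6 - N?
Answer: -58315/8 ≈ -7289.4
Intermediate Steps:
Q(N, R) = -18 - N
-109*(99/Q(6, -2) + h) = -109*(99/(-18 - 1*6) + 71) = -109*(99/(-18 - 6) + 71) = -109*(99/(-24) + 71) = -109*(99*(-1/24) + 71) = -109*(-33/8 + 71) = -109*535/8 = -58315/8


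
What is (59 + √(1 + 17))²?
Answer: 3499 + 354*√2 ≈ 3999.6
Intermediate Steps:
(59 + √(1 + 17))² = (59 + √18)² = (59 + 3*√2)²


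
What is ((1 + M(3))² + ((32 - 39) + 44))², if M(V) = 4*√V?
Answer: 7588 + 1376*√3 ≈ 9971.3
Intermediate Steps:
((1 + M(3))² + ((32 - 39) + 44))² = ((1 + 4*√3)² + ((32 - 39) + 44))² = ((1 + 4*√3)² + (-7 + 44))² = ((1 + 4*√3)² + 37)² = (37 + (1 + 4*√3)²)²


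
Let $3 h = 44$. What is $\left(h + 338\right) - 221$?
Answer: $\frac{395}{3} \approx 131.67$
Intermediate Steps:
$h = \frac{44}{3}$ ($h = \frac{1}{3} \cdot 44 = \frac{44}{3} \approx 14.667$)
$\left(h + 338\right) - 221 = \left(\frac{44}{3} + 338\right) - 221 = \frac{1058}{3} - 221 = \frac{395}{3}$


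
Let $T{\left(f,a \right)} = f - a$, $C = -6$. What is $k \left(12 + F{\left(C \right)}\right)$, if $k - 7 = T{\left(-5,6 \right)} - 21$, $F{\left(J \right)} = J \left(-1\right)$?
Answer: $-450$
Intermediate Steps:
$F{\left(J \right)} = - J$
$k = -25$ ($k = 7 - 32 = -25$)
$k \left(12 + F{\left(C \right)}\right) = - 25 \left(12 - -6\right) = - 25 \left(12 + 6\right) = \left(-25\right) 18 = -450$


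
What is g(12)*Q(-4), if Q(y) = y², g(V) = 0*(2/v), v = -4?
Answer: 0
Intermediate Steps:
g(V) = 0 (g(V) = 0*(2/(-4)) = 0*(2*(-¼)) = 0*(-½) = 0)
g(12)*Q(-4) = 0*(-4)² = 0*16 = 0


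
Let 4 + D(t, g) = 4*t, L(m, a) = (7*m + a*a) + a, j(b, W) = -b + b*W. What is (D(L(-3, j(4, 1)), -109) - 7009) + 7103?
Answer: 6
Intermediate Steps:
j(b, W) = -b + W*b
L(m, a) = a + a² + 7*m (L(m, a) = (7*m + a²) + a = (a² + 7*m) + a = a + a² + 7*m)
D(t, g) = -4 + 4*t
(D(L(-3, j(4, 1)), -109) - 7009) + 7103 = ((-4 + 4*(4*(-1 + 1) + (4*(-1 + 1))² + 7*(-3))) - 7009) + 7103 = ((-4 + 4*(4*0 + (4*0)² - 21)) - 7009) + 7103 = ((-4 + 4*(0 + 0² - 21)) - 7009) + 7103 = ((-4 + 4*(0 + 0 - 21)) - 7009) + 7103 = ((-4 + 4*(-21)) - 7009) + 7103 = ((-4 - 84) - 7009) + 7103 = (-88 - 7009) + 7103 = -7097 + 7103 = 6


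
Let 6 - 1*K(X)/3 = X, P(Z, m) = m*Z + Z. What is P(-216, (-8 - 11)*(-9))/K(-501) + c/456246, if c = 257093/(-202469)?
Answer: -381326814880589/15611488462206 ≈ -24.426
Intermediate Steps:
P(Z, m) = Z + Z*m (P(Z, m) = Z*m + Z = Z + Z*m)
K(X) = 18 - 3*X
c = -257093/202469 (c = 257093*(-1/202469) = -257093/202469 ≈ -1.2698)
P(-216, (-8 - 11)*(-9))/K(-501) + c/456246 = (-216*(1 + (-8 - 11)*(-9)))/(18 - 3*(-501)) - 257093/202469/456246 = (-216*(1 - 19*(-9)))/(18 + 1503) - 257093/202469*1/456246 = -216*(1 + 171)/1521 - 257093/92375671374 = -216*172*(1/1521) - 257093/92375671374 = -37152*1/1521 - 257093/92375671374 = -4128/169 - 257093/92375671374 = -381326814880589/15611488462206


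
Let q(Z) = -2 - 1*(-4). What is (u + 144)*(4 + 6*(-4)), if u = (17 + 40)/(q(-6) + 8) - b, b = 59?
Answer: -1814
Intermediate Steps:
q(Z) = 2 (q(Z) = -2 + 4 = 2)
u = -533/10 (u = (17 + 40)/(2 + 8) - 1*59 = 57/10 - 59 = -533/10 ≈ -53.300)
(u + 144)*(4 + 6*(-4)) = (-533/10 + 144)*(4 + 6*(-4)) = 907*(4 - 24)/10 = (907/10)*(-20) = -1814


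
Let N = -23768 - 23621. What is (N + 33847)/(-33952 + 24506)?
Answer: 6771/4723 ≈ 1.4336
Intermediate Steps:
N = -47389
(N + 33847)/(-33952 + 24506) = (-47389 + 33847)/(-33952 + 24506) = -13542/(-9446) = -13542*(-1/9446) = 6771/4723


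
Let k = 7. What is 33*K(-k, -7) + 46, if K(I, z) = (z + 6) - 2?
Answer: -53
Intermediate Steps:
K(I, z) = 4 + z (K(I, z) = (6 + z) - 2 = 4 + z)
33*K(-k, -7) + 46 = 33*(4 - 7) + 46 = 33*(-3) + 46 = -99 + 46 = -53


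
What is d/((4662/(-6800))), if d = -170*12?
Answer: 2312000/777 ≈ 2975.5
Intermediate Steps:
d = -2040
d/((4662/(-6800))) = -2040/(4662/(-6800)) = -2040/(4662*(-1/6800)) = -2040/(-2331/3400) = -2040*(-3400/2331) = 2312000/777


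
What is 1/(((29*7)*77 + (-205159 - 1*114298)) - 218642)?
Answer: -1/522468 ≈ -1.9140e-6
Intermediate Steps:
1/(((29*7)*77 + (-205159 - 1*114298)) - 218642) = 1/((203*77 + (-205159 - 114298)) - 218642) = 1/((15631 - 319457) - 218642) = 1/(-303826 - 218642) = 1/(-522468) = -1/522468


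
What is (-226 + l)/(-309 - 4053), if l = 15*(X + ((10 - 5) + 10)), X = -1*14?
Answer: 211/4362 ≈ 0.048372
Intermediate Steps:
X = -14
l = 15 (l = 15*(-14 + ((10 - 5) + 10)) = 15*(-14 + (5 + 10)) = 15*(-14 + 15) = 15*1 = 15)
(-226 + l)/(-309 - 4053) = (-226 + 15)/(-309 - 4053) = -211/(-4362) = -211*(-1/4362) = 211/4362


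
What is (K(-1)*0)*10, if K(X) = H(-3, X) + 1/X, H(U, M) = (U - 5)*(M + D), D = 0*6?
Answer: 0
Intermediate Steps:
D = 0
H(U, M) = M*(-5 + U) (H(U, M) = (U - 5)*(M + 0) = (-5 + U)*M = M*(-5 + U))
K(X) = 1/X - 8*X (K(X) = X*(-5 - 3) + 1/X = X*(-8) + 1/X = -8*X + 1/X = 1/X - 8*X)
(K(-1)*0)*10 = ((1/(-1) - 8*(-1))*0)*10 = ((-1 + 8)*0)*10 = (7*0)*10 = 0*10 = 0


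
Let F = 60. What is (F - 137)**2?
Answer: 5929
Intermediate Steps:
(F - 137)**2 = (60 - 137)**2 = (-77)**2 = 5929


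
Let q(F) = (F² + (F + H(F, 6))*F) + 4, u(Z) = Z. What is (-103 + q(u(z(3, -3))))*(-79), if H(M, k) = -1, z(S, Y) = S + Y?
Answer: 7821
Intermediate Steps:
q(F) = 4 + F² + F*(-1 + F) (q(F) = (F² + (F - 1)*F) + 4 = (F² + (-1 + F)*F) + 4 = (F² + F*(-1 + F)) + 4 = 4 + F² + F*(-1 + F))
(-103 + q(u(z(3, -3))))*(-79) = (-103 + (4 - (3 - 3) + 2*(3 - 3)²))*(-79) = (-103 + (4 - 1*0 + 2*0²))*(-79) = (-103 + (4 + 0 + 2*0))*(-79) = (-103 + (4 + 0 + 0))*(-79) = (-103 + 4)*(-79) = -99*(-79) = 7821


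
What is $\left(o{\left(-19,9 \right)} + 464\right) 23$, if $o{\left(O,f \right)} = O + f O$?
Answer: $6302$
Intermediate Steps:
$o{\left(O,f \right)} = O + O f$
$\left(o{\left(-19,9 \right)} + 464\right) 23 = \left(- 19 \left(1 + 9\right) + 464\right) 23 = \left(\left(-19\right) 10 + 464\right) 23 = \left(-190 + 464\right) 23 = 274 \cdot 23 = 6302$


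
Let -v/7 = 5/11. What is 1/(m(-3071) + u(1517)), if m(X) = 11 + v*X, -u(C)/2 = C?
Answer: 11/74232 ≈ 0.00014818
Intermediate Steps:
v = -35/11 ≈ -3.1818
u(C) = -2*C
m(X) = 11 - 35*X/11
1/(m(-3071) + u(1517)) = 1/((11 - 35/11*(-3071)) - 2*1517) = 1/((11 + 107485/11) - 3034) = 1/(107606/11 - 3034) = 1/(74232/11) = 11/74232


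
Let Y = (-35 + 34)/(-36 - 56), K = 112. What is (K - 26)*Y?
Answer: 43/46 ≈ 0.93478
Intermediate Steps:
Y = 1/92 (Y = -1/(-92) = -1*(-1/92) = 1/92 ≈ 0.010870)
(K - 26)*Y = (112 - 26)*(1/92) = 86*(1/92) = 43/46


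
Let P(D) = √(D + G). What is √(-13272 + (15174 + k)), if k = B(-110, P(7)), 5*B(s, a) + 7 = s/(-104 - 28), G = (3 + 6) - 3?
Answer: √1710690/30 ≈ 43.598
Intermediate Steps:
G = 6 (G = 9 - 3 = 6)
P(D) = √(6 + D) (P(D) = √(D + 6) = √(6 + D))
B(s, a) = -7/5 - s/660 (B(s, a) = -7/5 + (s/(-104 - 28))/5 = -7/5 + (s/(-132))/5 = -7/5 + (-s/132)/5 = -7/5 - s/660)
k = -37/30 (k = -7/5 - 1/660*(-110) = -7/5 + ⅙ = -37/30 ≈ -1.2333)
√(-13272 + (15174 + k)) = √(-13272 + (15174 - 37/30)) = √(-13272 + 455183/30) = √(57023/30) = √1710690/30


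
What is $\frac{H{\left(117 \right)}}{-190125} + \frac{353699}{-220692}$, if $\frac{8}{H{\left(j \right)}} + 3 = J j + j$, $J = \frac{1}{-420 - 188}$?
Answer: $- \frac{1551052928894671}{967785868822500} \approx -1.6027$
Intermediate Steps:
$J = - \frac{1}{608}$ ($J = \frac{1}{-608} = - \frac{1}{608} \approx -0.0016447$)
$H{\left(j \right)} = \frac{8}{-3 + \frac{607 j}{608}}$ ($H{\left(j \right)} = \frac{8}{-3 + \left(- \frac{j}{608} + j\right)} = \frac{8}{-3 + \frac{607 j}{608}}$)
$\frac{H{\left(117 \right)}}{-190125} + \frac{353699}{-220692} = \frac{4864 \frac{1}{-1824 + 607 \cdot 117}}{-190125} + \frac{353699}{-220692} = \frac{4864}{-1824 + 71019} \left(- \frac{1}{190125}\right) + 353699 \left(- \frac{1}{220692}\right) = \frac{4864}{69195} \left(- \frac{1}{190125}\right) - \frac{353699}{220692} = - \frac{4864}{13155699375} - \frac{353699}{220692} = - \frac{1551052928894671}{967785868822500}$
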